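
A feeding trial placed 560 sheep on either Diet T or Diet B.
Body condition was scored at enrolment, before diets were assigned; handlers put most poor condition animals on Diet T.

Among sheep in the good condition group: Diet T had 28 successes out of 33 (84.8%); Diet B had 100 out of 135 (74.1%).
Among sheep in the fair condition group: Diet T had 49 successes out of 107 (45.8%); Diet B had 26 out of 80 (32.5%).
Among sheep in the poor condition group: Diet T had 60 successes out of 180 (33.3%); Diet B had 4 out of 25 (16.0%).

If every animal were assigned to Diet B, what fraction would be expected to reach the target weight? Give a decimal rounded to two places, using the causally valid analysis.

0.39

Diet T is higher inside every starting body condition stratum but Diet B is higher in aggregate. Whether to stratify depends on how starting body condition relates to the diet.
Here starting body condition is a common cause — it drives both which diet a case falls under and the outcome. The crude comparison mixes populations; the stratum-specific rates are the causally relevant ones.
Standardising Diet B to the population starting body condition mix: 0.300·100/135 + 0.334·26/80 + 0.366·4/25 = 0.389.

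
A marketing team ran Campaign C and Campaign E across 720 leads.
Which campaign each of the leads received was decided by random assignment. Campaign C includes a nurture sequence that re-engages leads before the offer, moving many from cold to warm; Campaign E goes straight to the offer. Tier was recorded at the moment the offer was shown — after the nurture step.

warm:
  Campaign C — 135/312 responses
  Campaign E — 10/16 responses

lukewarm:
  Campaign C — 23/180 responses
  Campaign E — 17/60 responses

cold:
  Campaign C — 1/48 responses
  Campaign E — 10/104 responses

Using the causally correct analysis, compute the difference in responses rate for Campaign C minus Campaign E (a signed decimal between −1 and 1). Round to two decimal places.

+0.09

Because the campaign influences engagement tier, engagement tier is a post-treatment mediator, not a confounder. Stratifying on it would bias the estimate; the causal effect is the crude pooled difference.
The causal difference is the pooled difference: 0.294 − 0.206 = +0.089.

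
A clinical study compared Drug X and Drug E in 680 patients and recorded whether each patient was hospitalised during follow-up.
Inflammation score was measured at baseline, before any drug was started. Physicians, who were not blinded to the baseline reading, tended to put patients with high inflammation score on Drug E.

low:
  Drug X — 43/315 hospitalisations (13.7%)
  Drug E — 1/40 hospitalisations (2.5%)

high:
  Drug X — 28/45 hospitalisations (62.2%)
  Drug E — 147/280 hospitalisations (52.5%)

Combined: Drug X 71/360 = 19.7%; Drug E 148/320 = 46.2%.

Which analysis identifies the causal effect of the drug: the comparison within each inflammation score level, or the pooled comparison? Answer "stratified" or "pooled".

stratified

The imbalance in inflammation score arose from how patients were allocated, not from anything the drug did; and inflammation score independently affects the outcome. The pooled gap is confounded — condition on inflammation score.
Within each level — low: 13.7% vs 2.5%; high: 62.2% vs 52.5% — Drug E is lower every time.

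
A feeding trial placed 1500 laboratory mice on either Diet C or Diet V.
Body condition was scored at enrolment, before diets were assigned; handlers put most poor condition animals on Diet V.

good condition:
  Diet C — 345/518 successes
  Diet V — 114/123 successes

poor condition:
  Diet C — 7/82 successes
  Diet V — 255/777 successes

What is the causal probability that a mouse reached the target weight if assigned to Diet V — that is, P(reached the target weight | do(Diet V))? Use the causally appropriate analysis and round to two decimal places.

0.58

The starting body condition-specific comparison favours Diet V throughout, but the pooled figures favour Diet C. The question is whether to condition on starting body condition.
Starting body condition is set before the diet has any effect — it is not caused by the diet — and it independently drives the outcome. That makes it a confounder, so the causal comparison is within starting body condition levels.
Standardising Diet V to the population starting body condition mix: 0.427·114/123 + 0.573·255/777 = 0.584.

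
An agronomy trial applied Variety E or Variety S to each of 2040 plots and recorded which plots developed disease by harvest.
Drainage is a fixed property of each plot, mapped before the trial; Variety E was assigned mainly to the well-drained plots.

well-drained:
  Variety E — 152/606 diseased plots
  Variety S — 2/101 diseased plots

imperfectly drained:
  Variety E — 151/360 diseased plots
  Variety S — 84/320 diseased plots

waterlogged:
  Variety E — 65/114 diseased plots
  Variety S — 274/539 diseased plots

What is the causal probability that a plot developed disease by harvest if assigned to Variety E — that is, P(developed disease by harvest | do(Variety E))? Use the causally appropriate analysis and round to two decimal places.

0.41

Field drainage satisfies the back-door criterion: it is not a descendant of the variety, and it blocks the spurious path from variety to outcome. Adjusting for it (i.e., using the within-field drainage rates) gives the causal effect.
Standardising Variety E to the population field drainage mix: 0.347·152/606 + 0.333·151/360 + 0.320·65/114 = 0.409.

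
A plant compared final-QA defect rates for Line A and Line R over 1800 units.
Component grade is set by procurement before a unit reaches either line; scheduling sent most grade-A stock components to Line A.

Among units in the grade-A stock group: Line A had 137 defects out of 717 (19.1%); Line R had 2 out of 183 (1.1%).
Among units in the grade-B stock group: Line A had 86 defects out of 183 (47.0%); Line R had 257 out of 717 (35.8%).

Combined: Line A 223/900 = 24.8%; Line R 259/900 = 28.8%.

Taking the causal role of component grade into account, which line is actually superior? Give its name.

Line R

Within every component grade level Line R has the lower rate, yet pooled Line A does — Simpson's reversal.
Component grade is set before the line has any effect — it is not caused by the line — and it independently drives the outcome. That makes it a confounder, so the causal comparison is within component grade levels.
Within each level — grade-A stock: 19.1% vs 1.1%; grade-B stock: 47.0% vs 35.8% — Line R is lower every time.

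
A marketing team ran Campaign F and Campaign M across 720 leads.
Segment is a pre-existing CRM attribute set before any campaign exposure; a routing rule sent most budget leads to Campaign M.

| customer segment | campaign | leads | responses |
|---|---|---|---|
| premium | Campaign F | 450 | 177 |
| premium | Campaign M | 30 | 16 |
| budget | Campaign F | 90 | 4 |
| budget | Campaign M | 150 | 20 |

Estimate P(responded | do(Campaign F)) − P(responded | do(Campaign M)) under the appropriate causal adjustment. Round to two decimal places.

The stratified and pooled comparisons disagree (Campaign M wins within each customer segment; Campaign F wins overall), so the answer turns on the causal role of customer segment.
Customer segment satisfies the back-door criterion: it is not a descendant of the campaign, and it blocks the spurious path from campaign to outcome. Adjusting for it (i.e., using the within-customer segment rates) gives the causal effect.
Adjusting over the population distribution of customer segment: 0.667·(0.393−0.533) + 0.333·(0.044−0.133) = -0.123.

-0.12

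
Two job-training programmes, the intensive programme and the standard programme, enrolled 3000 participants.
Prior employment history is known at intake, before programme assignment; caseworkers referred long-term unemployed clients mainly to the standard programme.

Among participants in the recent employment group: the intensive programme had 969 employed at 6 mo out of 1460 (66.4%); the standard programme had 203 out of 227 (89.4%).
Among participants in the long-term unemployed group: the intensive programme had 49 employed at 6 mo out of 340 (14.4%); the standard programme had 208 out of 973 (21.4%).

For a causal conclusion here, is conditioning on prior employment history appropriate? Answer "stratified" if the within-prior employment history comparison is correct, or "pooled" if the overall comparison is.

The stratified and pooled comparisons disagree (the standard programme wins within each prior employment history; the intensive programme wins overall), so the answer turns on the causal role of prior employment history.
The imbalance in prior employment history arose from how participants were allocated, not from anything the programme did; and prior employment history independently affects the outcome. The pooled gap is confounded — condition on prior employment history.
Within each level — recent employment: 66.4% vs 89.4%; long-term unemployed: 14.4% vs 21.4% — the standard programme is higher every time.

stratified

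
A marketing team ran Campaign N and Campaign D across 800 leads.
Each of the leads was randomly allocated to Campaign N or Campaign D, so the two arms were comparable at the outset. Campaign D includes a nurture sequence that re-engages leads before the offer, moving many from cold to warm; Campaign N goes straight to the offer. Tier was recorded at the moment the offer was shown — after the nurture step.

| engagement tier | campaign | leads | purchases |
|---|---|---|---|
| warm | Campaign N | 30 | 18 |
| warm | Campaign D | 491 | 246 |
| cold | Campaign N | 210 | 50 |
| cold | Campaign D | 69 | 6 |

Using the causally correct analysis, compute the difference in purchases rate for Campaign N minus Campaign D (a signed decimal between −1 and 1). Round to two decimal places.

The distribution of engagement tier is itself part of what the campaign does — it is an intermediate outcome. Holding it fixed would remove that part of the effect; the total effect is the pooled difference.
The causal difference is the pooled difference: 0.283 − 0.450 = -0.167.

-0.17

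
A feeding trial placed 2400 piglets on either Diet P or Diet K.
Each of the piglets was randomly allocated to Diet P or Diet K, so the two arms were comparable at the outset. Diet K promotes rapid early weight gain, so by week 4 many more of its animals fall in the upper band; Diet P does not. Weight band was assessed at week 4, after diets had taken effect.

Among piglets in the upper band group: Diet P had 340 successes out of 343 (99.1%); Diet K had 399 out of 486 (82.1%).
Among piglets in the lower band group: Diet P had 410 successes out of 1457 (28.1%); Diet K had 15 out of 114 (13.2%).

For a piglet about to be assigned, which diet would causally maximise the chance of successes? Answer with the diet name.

The stratified and pooled comparisons disagree (Diet P wins within each week-4 weight band; Diet K wins overall), so the answer turns on the causal role of week-4 weight band.
The distribution of week-4 weight band is itself part of what the diet does — it is an intermediate outcome. Holding it fixed would remove that part of the effect; the total effect is the pooled difference.
Pooled: Diet P 41.7% vs Diet K 69.0%; Diet K is higher overall.

Diet K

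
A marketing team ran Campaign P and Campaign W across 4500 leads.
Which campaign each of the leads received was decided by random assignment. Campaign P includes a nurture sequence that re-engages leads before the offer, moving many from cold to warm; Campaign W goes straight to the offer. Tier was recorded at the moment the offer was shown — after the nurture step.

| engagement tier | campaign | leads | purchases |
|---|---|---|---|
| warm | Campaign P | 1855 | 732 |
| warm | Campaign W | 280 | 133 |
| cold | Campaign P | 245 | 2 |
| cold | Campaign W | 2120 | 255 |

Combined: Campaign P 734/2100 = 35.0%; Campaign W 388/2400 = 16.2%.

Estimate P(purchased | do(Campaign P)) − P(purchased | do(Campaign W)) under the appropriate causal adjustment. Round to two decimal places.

Within every engagement tier level Campaign W has the higher rate, yet pooled Campaign P does — Simpson's reversal.
Engagement tier here is a post-treatment variable shaped by the campaign; conditioning on it would introduce bias rather than remove it. The overall comparison is the causal one.
The causal difference is the pooled difference: 0.350 − 0.162 = +0.188.

+0.19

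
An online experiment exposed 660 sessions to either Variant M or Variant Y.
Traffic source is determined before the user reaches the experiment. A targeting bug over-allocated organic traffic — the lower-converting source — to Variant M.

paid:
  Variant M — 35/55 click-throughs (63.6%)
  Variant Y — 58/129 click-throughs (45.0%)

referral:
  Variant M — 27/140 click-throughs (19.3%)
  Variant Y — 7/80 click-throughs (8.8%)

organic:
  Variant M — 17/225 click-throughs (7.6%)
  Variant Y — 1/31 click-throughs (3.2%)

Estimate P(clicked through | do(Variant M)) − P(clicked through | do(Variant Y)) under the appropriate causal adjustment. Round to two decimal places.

Traffic source is set before the variant has any effect — it is not caused by the variant — and it independently drives the outcome. That makes it a confounder, so the causal comparison is within traffic source levels.
Adjusting over the population distribution of traffic source: 0.279·(0.636−0.450) + 0.333·(0.193−0.087) + 0.388·(0.076−0.032) = +0.104.

+0.10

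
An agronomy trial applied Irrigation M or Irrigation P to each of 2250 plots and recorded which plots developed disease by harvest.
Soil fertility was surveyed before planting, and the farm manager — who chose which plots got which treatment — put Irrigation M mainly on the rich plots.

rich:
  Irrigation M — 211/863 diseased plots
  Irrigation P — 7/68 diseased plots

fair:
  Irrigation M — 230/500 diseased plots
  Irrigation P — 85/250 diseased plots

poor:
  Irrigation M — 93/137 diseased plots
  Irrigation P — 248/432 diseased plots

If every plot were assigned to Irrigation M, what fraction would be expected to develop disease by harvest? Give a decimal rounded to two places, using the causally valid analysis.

0.43

Here soil fertility is a common cause — it drives both which irrigation a case falls under and the outcome. The crude comparison mixes populations; the stratum-specific rates are the causally relevant ones.
Standardising Irrigation M to the population soil fertility mix: 0.414·211/863 + 0.333·230/500 + 0.253·93/137 = 0.426.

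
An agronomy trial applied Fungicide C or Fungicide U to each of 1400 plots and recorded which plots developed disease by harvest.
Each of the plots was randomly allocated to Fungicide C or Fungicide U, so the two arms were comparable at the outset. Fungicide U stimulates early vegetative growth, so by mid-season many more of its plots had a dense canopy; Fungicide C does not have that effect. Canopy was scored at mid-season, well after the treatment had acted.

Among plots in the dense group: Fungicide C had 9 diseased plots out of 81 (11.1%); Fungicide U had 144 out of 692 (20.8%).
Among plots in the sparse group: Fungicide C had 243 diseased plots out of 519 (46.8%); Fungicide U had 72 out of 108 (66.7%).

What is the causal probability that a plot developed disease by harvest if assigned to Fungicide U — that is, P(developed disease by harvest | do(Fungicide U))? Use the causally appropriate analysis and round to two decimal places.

0.27

Because the fungicide influences mid-season canopy, mid-season canopy is a post-treatment mediator, not a confounder. Stratifying on it would bias the estimate; the causal effect is the crude pooled difference.
So P(outcome | do(Fungicide U)) is just the pooled rate for Fungicide U: 216/800 = 0.270.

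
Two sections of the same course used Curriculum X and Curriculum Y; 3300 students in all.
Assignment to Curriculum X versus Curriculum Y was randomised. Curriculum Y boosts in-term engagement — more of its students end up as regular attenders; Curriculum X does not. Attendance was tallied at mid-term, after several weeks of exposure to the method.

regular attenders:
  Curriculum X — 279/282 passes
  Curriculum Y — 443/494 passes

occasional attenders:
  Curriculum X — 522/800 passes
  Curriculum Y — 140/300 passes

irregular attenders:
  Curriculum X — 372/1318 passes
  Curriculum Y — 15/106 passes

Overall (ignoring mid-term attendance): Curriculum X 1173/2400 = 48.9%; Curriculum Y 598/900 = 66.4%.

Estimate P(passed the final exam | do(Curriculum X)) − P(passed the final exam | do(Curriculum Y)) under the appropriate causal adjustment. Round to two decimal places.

-0.18

Within every mid-term attendance level Curriculum X has the higher rate, yet pooled Curriculum Y does — Simpson's reversal.
Mid-term attendance lies on the pathway teaching method → mid-term attendance → outcome, so adjusting for it blocks the indirect effect. For the total causal effect of teaching method, use the unadjusted pooled rates.
The causal difference is the pooled difference: 0.489 − 0.664 = -0.176.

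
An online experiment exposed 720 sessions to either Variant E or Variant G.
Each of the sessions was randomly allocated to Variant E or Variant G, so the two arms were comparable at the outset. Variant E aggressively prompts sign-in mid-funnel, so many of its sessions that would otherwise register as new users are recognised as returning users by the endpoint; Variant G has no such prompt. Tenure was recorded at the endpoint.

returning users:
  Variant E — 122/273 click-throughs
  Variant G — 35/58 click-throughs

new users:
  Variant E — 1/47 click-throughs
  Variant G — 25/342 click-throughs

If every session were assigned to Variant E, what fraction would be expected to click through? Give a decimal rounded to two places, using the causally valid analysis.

The stratified and pooled comparisons disagree (Variant G wins within each user tenure; Variant E wins overall), so the answer turns on the causal role of user tenure.
User tenure is downstream of the variant. One should not condition on a consequence of treatment, so the overall rates are the right comparison.
So P(outcome | do(Variant E)) is just the pooled rate for Variant E: 123/320 = 0.384.

0.38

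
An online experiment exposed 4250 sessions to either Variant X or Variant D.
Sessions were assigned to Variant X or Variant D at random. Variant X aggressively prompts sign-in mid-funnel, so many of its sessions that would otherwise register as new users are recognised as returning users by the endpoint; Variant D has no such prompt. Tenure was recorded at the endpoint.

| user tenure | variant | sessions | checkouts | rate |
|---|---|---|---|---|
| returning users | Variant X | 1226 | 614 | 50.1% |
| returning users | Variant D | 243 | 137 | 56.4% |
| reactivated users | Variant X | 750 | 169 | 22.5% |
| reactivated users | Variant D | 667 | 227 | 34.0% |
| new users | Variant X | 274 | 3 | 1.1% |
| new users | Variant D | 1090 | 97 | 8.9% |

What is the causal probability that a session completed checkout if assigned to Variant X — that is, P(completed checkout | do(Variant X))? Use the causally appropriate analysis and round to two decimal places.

0.35

Variant D is higher inside every user tenure stratum but Variant X is higher in aggregate. Whether to stratify depends on how user tenure relates to the variant.
The distribution of user tenure is itself part of what the variant does — it is an intermediate outcome. Holding it fixed would remove that part of the effect; the total effect is the pooled difference.
So P(outcome | do(Variant X)) is just the pooled rate for Variant X: 786/2250 = 0.349.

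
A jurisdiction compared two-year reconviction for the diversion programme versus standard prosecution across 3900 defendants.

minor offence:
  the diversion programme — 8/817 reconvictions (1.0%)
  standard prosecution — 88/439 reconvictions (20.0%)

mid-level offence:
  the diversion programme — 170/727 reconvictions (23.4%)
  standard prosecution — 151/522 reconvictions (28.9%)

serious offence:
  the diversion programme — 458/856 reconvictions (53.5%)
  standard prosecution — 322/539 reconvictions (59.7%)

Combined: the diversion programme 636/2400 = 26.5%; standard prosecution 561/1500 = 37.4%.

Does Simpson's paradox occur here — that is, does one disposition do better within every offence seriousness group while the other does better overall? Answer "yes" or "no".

no

Within each offence seriousness level (minor offence 1.0% vs 20.0%; mid-level offence 23.4% vs 28.9%; serious offence 53.5% vs 59.7%), the diversion programme has the lower rate every time. Pooled: 26.5% vs 37.4% — the diversion programme has the lower rate overall. They agree.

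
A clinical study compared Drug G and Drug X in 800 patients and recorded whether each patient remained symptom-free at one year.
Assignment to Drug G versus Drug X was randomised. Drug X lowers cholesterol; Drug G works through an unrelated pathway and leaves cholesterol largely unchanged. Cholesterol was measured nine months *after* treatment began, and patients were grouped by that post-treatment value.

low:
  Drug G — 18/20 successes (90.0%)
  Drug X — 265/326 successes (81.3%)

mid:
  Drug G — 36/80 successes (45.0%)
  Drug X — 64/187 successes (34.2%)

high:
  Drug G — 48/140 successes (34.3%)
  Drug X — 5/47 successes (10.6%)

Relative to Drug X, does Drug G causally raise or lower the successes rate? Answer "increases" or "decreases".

The stratified and pooled comparisons disagree (Drug G wins within each cholesterol; Drug X wins overall), so the answer turns on the causal role of cholesterol.
Stratifying would compare drugs among patients the drugs themselves sorted into cholesterol groups — a form of selection on an intermediate. The unconditioned pooled rates give the total causal effect.
Pooled: Drug G 42.5% vs Drug X 59.6%; Drug X is higher overall.

decreases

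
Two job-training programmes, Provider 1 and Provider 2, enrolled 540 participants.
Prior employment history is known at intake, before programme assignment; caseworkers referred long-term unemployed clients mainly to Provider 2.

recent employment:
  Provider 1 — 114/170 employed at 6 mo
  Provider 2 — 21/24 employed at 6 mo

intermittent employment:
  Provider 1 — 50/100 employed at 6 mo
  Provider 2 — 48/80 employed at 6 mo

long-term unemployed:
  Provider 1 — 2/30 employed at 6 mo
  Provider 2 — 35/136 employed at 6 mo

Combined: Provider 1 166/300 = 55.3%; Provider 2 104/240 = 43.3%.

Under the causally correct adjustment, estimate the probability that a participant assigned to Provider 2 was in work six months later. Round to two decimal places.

0.59

The prior employment history-specific comparison favours Provider 2 throughout, but the pooled figures favour Provider 1. The question is whether to condition on prior employment history.
Since prior employment history is a pre-existing factor (not a product of the programme) and it affects the outcome on its own, it is a confounder. The stratified rates, not the pooled rate, identify the causal effect.
Standardising Provider 2 to the population prior employment history mix: 0.359·21/24 + 0.333·48/80 + 0.307·35/136 = 0.593.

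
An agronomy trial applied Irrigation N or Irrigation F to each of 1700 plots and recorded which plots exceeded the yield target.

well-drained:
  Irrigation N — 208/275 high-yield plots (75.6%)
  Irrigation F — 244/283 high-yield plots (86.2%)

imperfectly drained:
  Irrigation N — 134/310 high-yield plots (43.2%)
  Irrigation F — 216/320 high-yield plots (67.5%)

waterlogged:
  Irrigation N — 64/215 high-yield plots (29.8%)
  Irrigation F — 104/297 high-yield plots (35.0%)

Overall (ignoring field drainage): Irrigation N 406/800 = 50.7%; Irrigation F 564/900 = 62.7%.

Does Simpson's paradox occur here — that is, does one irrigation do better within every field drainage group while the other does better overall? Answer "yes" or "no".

no

Within each field drainage level (well-drained 75.6% vs 86.2%; imperfectly drained 43.2% vs 67.5%; waterlogged 29.8% vs 35.0%), Irrigation F has the higher rate every time. Pooled: 50.7% vs 62.7% — Irrigation F has the higher rate overall. They agree.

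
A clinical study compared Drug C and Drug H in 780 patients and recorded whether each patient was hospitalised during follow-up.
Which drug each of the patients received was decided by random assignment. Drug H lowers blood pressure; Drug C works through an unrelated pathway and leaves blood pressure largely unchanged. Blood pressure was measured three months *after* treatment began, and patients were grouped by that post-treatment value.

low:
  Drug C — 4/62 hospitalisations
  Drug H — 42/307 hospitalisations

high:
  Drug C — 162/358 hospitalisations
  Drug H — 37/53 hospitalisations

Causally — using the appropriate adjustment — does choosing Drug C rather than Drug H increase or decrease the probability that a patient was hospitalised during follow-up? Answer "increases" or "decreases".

increases

Within every blood pressure level Drug C has the lower rate, yet pooled Drug H does — Simpson's reversal.
Stratifying would compare drugs among patients the drugs themselves sorted into blood pressure groups — a form of selection on an intermediate. The unconditioned pooled rates give the total causal effect.
Pooled: Drug C 39.5% vs Drug H 21.9%; Drug H is lower overall.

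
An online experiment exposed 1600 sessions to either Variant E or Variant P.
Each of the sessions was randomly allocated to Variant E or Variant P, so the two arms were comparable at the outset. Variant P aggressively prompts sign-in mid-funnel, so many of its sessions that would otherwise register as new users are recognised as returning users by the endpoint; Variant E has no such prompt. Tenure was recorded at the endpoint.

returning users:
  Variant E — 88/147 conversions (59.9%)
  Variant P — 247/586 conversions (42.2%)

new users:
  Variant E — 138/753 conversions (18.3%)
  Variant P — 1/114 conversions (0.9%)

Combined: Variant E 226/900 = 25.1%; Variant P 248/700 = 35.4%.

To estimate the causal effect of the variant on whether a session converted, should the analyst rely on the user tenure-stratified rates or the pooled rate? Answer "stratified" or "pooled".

The distribution of user tenure is itself part of what the variant does — it is an intermediate outcome. Holding it fixed would remove that part of the effect; the total effect is the pooled difference.
Pooled: Variant E 25.1% vs Variant P 35.4%; Variant P is higher overall.

pooled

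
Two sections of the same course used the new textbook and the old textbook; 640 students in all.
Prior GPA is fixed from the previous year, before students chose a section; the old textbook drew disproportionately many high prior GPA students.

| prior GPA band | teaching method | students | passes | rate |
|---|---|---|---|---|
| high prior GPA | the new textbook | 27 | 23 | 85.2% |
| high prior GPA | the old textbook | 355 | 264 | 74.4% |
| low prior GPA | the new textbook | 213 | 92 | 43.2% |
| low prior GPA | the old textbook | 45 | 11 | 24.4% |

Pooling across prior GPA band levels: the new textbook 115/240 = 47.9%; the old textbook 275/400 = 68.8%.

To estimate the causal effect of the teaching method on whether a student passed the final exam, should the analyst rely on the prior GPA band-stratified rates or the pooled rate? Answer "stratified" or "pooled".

Prior GPA band differs across teaching methods for reasons unrelated to any effect of the teaching method itself, and it separately predicts the outcome — a classic confounder. We must compare within prior GPA band levels.
Within each level — high prior GPA: 85.2% vs 74.4%; low prior GPA: 43.2% vs 24.4% — the new textbook is higher every time.

stratified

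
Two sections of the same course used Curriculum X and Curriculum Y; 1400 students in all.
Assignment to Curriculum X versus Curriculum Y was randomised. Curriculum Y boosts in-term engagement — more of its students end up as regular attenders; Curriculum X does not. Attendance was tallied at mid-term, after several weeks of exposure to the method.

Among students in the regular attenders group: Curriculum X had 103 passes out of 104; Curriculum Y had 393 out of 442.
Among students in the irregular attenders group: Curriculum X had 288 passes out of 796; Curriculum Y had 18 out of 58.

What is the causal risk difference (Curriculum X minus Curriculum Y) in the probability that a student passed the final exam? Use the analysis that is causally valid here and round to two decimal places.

-0.39

Mid-term attendance is recorded after the teaching method and is itself shifted by it — it sits on the causal path from teaching method to outcome. Conditioning on a mediator would strip out part of the effect we want; the pooled comparison gives the total causal effect.
The causal difference is the pooled difference: 0.434 − 0.822 = -0.388.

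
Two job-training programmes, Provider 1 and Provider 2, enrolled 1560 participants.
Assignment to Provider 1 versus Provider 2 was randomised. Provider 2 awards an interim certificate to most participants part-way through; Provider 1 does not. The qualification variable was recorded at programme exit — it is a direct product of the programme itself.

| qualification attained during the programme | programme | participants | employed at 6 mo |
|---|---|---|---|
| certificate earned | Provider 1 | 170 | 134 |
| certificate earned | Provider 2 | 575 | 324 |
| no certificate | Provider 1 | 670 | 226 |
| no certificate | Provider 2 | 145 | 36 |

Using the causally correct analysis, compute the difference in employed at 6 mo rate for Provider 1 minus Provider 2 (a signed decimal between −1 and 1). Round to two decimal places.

-0.07

The stratified and pooled comparisons disagree (Provider 1 wins within each qualification attained during the programme; Provider 2 wins overall), so the answer turns on the causal role of qualification attained during the programme.
Qualification attained during the programme is downstream of the programme. One should not condition on a consequence of treatment, so the overall rates are the right comparison.
The causal difference is the pooled difference: 0.429 − 0.500 = -0.071.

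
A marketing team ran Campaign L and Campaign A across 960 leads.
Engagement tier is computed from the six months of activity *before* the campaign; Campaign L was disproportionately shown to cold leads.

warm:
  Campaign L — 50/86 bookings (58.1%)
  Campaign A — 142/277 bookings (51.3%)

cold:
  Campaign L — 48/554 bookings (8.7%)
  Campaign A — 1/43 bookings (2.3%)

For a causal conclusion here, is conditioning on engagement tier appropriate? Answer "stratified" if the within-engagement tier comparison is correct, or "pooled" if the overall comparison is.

Here engagement tier is a common cause — it drives both which campaign a case falls under and the outcome. The crude comparison mixes populations; the stratum-specific rates are the causally relevant ones.
Within each level — warm: 58.1% vs 51.3%; cold: 8.7% vs 2.3% — Campaign L is higher every time.

stratified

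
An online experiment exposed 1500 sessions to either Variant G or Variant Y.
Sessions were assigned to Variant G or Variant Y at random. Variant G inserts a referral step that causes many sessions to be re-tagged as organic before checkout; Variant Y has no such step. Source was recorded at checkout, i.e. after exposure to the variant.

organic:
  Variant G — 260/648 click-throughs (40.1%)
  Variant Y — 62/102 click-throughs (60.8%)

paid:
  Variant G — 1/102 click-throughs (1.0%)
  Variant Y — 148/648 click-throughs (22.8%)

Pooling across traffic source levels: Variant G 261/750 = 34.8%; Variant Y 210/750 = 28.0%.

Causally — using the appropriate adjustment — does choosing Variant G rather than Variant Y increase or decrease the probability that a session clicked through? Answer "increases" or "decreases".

Stratifying would compare variants among sessions the variants themselves sorted into traffic source groups — a form of selection on an intermediate. The unconditioned pooled rates give the total causal effect.
Pooled: Variant G 34.8% vs Variant Y 28.0%; Variant G is higher overall.

increases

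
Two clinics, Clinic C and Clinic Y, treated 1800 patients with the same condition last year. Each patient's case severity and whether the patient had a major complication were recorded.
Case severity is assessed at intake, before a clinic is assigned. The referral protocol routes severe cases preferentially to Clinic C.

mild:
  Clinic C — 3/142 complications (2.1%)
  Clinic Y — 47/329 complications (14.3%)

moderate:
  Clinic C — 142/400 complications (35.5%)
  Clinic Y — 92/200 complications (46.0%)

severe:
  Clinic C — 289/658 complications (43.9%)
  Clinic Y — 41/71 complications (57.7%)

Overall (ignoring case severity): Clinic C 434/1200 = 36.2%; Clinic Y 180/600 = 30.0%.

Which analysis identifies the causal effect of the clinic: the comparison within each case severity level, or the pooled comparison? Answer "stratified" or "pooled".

The imbalance in case severity arose from how patients were allocated, not from anything the clinic did; and case severity independently affects the outcome. The pooled gap is confounded — condition on case severity.
Within each level — mild: 2.1% vs 14.3%; moderate: 35.5% vs 46.0%; severe: 43.9% vs 57.7% — Clinic C is lower every time.

stratified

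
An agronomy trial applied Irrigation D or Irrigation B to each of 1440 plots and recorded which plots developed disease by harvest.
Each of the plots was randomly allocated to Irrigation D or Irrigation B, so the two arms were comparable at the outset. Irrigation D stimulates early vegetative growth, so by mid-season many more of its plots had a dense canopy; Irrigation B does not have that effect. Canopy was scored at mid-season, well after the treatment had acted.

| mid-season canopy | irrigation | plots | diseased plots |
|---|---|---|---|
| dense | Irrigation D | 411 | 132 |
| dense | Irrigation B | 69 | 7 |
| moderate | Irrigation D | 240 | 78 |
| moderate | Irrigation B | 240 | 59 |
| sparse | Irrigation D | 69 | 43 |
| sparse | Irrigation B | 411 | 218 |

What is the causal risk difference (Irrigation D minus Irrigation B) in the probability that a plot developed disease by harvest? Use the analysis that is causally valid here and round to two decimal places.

-0.04

Mid-season canopy is downstream of the irrigation. One should not condition on a consequence of treatment, so the overall rates are the right comparison.
The causal difference is the pooled difference: 0.351 − 0.394 = -0.043.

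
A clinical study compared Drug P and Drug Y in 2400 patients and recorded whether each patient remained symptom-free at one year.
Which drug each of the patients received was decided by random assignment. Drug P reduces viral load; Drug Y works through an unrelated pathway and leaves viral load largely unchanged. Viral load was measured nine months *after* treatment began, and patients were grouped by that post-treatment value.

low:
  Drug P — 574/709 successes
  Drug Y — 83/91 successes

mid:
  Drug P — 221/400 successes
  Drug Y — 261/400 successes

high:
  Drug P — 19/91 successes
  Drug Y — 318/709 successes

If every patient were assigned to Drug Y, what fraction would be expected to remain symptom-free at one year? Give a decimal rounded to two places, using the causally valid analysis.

Stratifying would compare drugs among patients the drugs themselves sorted into viral load groups — a form of selection on an intermediate. The unconditioned pooled rates give the total causal effect.
So P(outcome | do(Drug Y)) is just the pooled rate for Drug Y: 662/1200 = 0.552.

0.55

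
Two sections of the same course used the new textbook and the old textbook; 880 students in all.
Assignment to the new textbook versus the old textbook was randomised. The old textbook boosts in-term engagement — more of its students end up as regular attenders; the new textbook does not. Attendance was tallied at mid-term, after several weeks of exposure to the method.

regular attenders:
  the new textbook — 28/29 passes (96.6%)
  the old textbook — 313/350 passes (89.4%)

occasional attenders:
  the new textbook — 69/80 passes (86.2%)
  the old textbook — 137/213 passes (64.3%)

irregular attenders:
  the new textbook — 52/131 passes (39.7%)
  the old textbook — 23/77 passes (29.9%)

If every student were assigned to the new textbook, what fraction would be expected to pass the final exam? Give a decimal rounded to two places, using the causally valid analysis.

Stratifying would compare teaching methods among students the teaching methods themselves sorted into mid-term attendance groups — a form of selection on an intermediate. The unconditioned pooled rates give the total causal effect.
So P(outcome | do(the new textbook)) is just the pooled rate for the new textbook: 149/240 = 0.621.

0.62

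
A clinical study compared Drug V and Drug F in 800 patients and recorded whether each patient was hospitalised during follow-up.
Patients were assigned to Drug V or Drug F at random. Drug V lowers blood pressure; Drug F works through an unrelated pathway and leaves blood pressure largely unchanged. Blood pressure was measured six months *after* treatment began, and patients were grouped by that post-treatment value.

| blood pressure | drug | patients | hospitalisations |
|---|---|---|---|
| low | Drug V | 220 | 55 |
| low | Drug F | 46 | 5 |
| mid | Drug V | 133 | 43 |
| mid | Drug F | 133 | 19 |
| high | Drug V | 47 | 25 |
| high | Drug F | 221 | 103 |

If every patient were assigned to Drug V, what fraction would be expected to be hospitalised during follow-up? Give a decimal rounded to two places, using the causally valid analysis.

Drug F is lower inside every blood pressure stratum but Drug V is lower in aggregate. Whether to stratify depends on how blood pressure relates to the drug.
The distribution of blood pressure is itself part of what the drug does — it is an intermediate outcome. Holding it fixed would remove that part of the effect; the total effect is the pooled difference.
So P(outcome | do(Drug V)) is just the pooled rate for Drug V: 123/400 = 0.307.

0.31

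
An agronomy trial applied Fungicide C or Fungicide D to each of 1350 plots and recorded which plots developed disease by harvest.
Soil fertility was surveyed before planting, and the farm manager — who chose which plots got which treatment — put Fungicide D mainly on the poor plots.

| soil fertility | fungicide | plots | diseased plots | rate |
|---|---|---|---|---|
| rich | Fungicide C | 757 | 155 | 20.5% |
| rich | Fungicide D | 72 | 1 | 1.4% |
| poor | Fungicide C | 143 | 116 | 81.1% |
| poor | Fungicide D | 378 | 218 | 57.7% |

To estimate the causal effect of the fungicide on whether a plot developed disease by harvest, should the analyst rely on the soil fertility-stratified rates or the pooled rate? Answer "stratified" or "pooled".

Within every soil fertility level Fungicide D has the lower rate, yet pooled Fungicide C does — Simpson's reversal.
Soil fertility is set before the fungicide has any effect — it is not caused by the fungicide — and it independently drives the outcome. That makes it a confounder, so the causal comparison is within soil fertility levels.
Within each level — rich: 20.5% vs 1.4%; poor: 81.1% vs 57.7% — Fungicide D is lower every time.

stratified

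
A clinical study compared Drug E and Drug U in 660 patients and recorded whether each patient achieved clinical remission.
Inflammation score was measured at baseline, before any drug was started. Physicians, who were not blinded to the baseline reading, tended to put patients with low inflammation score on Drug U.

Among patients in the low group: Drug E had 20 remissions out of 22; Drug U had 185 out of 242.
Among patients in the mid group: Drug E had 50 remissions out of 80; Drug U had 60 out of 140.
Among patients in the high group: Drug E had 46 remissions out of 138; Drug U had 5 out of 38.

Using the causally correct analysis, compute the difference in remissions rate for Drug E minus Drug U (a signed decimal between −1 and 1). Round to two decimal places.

Here inflammation score is a common cause — it drives both which drug a case falls under and the outcome. The crude comparison mixes populations; the stratum-specific rates are the causally relevant ones.
Adjusting over the population distribution of inflammation score: 0.400·(0.909−0.764) + 0.333·(0.625−0.429) + 0.267·(0.333−0.132) = +0.177.

+0.18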